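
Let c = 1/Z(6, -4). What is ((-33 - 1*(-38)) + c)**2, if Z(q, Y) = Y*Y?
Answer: 6561/256 ≈ 25.629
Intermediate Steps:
Z(q, Y) = Y**2
c = 1/16 (c = 1/((-4)**2) = 1/16 ≈ 0.062500)
((-33 - 1*(-38)) + c)**2 = ((-33 - 1*(-38)) + 1/16)**2 = ((-33 + 38) + 1/16)**2 = (5 + 1/16)**2 = (81/16)**2 = 6561/256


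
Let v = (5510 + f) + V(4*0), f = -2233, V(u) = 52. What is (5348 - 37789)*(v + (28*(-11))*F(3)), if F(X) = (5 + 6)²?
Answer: 1101015099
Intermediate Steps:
v = 3329 (v = (5510 - 2233) + 52 = 3277 + 52 = 3329)
F(X) = 121 (F(X) = 11² = 121)
(5348 - 37789)*(v + (28*(-11))*F(3)) = (5348 - 37789)*(3329 + (28*(-11))*121) = -32441*(3329 - 308*121) = -32441*(3329 - 37268) = -32441*(-33939) = 1101015099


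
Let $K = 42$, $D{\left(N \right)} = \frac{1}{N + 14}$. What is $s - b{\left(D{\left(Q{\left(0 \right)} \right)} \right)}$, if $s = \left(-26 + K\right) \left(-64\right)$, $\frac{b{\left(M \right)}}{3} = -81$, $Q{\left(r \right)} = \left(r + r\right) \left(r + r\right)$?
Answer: $-781$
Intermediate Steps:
$Q{\left(r \right)} = 4 r^{2}$ ($Q{\left(r \right)} = 2 r 2 r = 4 r^{2}$)
$D{\left(N \right)} = \frac{1}{14 + N}$
$b{\left(M \right)} = -243$ ($b{\left(M \right)} = 3 \left(-81\right) = -243$)
$s = -1024$ ($s = \left(-26 + 42\right) \left(-64\right) = 16 \left(-64\right) = -1024$)
$s - b{\left(D{\left(Q{\left(0 \right)} \right)} \right)} = -1024 - -243 = -1024 + 243 = -781$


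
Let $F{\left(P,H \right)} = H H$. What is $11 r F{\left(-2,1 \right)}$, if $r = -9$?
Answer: $-99$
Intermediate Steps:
$F{\left(P,H \right)} = H^{2}$
$11 r F{\left(-2,1 \right)} = 11 \left(-9\right) 1^{2} = \left(-99\right) 1 = -99$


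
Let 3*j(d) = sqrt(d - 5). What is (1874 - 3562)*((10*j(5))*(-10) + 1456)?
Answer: -2457728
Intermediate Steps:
j(d) = sqrt(-5 + d)/3 (j(d) = sqrt(d - 5)/3 = sqrt(-5 + d)/3)
(1874 - 3562)*((10*j(5))*(-10) + 1456) = (1874 - 3562)*((10*(sqrt(-5 + 5)/3))*(-10) + 1456) = -1688*((10*(sqrt(0)/3))*(-10) + 1456) = -1688*((10*((1/3)*0))*(-10) + 1456) = -1688*((10*0)*(-10) + 1456) = -1688*(0*(-10) + 1456) = -1688*(0 + 1456) = -1688*1456 = -2457728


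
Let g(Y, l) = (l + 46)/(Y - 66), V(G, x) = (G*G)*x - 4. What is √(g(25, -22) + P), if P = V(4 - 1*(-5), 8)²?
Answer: 2*√174292558/41 ≈ 644.00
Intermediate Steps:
V(G, x) = -4 + x*G² (V(G, x) = G²*x - 4 = x*G² - 4 = -4 + x*G²)
g(Y, l) = (46 + l)/(-66 + Y)
P = 414736 (P = (-4 + 8*(4 - 1*(-5))²)² = (-4 + 8*(4 + 5)²)² = (-4 + 8*9²)² = (-4 + 8*81)² = (-4 + 648)² = 644² = 414736)
√(g(25, -22) + P) = √((46 - 22)/(-66 + 25) + 414736) = √(24/(-41) + 414736) = √(-1/41*24 + 414736) = √(-24/41 + 414736) = √(17004152/41) = 2*√174292558/41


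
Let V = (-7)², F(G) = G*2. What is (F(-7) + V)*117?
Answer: 4095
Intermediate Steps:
F(G) = 2*G
V = 49
(F(-7) + V)*117 = (2*(-7) + 49)*117 = (-14 + 49)*117 = 35*117 = 4095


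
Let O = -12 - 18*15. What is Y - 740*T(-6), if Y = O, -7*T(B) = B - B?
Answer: -282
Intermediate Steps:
T(B) = 0 (T(B) = -(B - B)/7 = -⅐*0 = 0)
O = -282 (O = -12 - 270 = -282)
Y = -282
Y - 740*T(-6) = -282 - 740*0 = -282 + 0 = -282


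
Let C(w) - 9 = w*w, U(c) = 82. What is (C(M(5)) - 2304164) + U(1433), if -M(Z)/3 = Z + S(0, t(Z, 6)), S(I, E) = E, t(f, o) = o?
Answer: -2302984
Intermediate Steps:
M(Z) = -18 - 3*Z (M(Z) = -3*(Z + 6) = -3*(6 + Z) = -18 - 3*Z)
C(w) = 9 + w**2 (C(w) = 9 + w*w = 9 + w**2)
(C(M(5)) - 2304164) + U(1433) = ((9 + (-18 - 3*5)**2) - 2304164) + 82 = ((9 + (-18 - 15)**2) - 2304164) + 82 = ((9 + (-33)**2) - 2304164) + 82 = ((9 + 1089) - 2304164) + 82 = (1098 - 2304164) + 82 = -2303066 + 82 = -2302984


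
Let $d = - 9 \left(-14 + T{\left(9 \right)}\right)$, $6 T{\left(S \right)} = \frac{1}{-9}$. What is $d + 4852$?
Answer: $\frac{29869}{6} \approx 4978.2$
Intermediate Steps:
$T{\left(S \right)} = - \frac{1}{54}$ ($T{\left(S \right)} = \frac{1}{6 \left(-9\right)} = \frac{1}{6} \left(- \frac{1}{9}\right) = - \frac{1}{54}$)
$d = \frac{757}{6}$ ($d = - 9 \left(-14 - \frac{1}{54}\right) = \left(-9\right) \left(- \frac{757}{54}\right) = \frac{757}{6} \approx 126.17$)
$d + 4852 = \frac{757}{6} + 4852 = \frac{29869}{6}$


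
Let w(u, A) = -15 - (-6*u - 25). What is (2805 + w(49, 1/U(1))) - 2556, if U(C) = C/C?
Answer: 553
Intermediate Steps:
U(C) = 1
w(u, A) = 10 + 6*u (w(u, A) = -15 - (-25 - 6*u) = -15 + (25 + 6*u) = 10 + 6*u)
(2805 + w(49, 1/U(1))) - 2556 = (2805 + (10 + 6*49)) - 2556 = (2805 + (10 + 294)) - 2556 = (2805 + 304) - 2556 = 3109 - 2556 = 553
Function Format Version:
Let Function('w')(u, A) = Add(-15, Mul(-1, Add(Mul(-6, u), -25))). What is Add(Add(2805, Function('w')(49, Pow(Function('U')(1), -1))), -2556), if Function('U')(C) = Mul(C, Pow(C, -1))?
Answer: 553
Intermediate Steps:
Function('U')(C) = 1
Function('w')(u, A) = Add(10, Mul(6, u)) (Function('w')(u, A) = Add(-15, Mul(-1, Add(-25, Mul(-6, u)))) = Add(-15, Add(25, Mul(6, u))) = Add(10, Mul(6, u)))
Add(Add(2805, Function('w')(49, Pow(Function('U')(1), -1))), -2556) = Add(Add(2805, Add(10, Mul(6, 49))), -2556) = Add(Add(2805, Add(10, 294)), -2556) = Add(Add(2805, 304), -2556) = Add(3109, -2556) = 553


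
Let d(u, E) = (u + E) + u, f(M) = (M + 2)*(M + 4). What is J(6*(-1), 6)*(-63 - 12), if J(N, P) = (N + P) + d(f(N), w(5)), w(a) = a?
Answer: -1575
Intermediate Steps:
f(M) = (2 + M)*(4 + M)
d(u, E) = E + 2*u (d(u, E) = (E + u) + u = E + 2*u)
J(N, P) = 21 + P + 2*N**2 + 13*N (J(N, P) = (N + P) + (5 + 2*(8 + N**2 + 6*N)) = (N + P) + (5 + (16 + 2*N**2 + 12*N)) = (N + P) + (21 + 2*N**2 + 12*N) = 21 + P + 2*N**2 + 13*N)
J(6*(-1), 6)*(-63 - 12) = (21 + 6 + 2*(6*(-1))**2 + 13*(6*(-1)))*(-63 - 12) = (21 + 6 + 2*(-6)**2 + 13*(-6))*(-75) = (21 + 6 + 2*36 - 78)*(-75) = (21 + 6 + 72 - 78)*(-75) = 21*(-75) = -1575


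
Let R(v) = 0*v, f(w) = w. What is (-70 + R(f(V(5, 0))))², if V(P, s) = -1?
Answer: 4900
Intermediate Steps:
R(v) = 0
(-70 + R(f(V(5, 0))))² = (-70 + 0)² = (-70)² = 4900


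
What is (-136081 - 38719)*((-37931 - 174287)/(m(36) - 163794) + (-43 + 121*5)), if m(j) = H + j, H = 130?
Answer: -211993654200/2153 ≈ -9.8464e+7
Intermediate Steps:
m(j) = 130 + j
(-136081 - 38719)*((-37931 - 174287)/(m(36) - 163794) + (-43 + 121*5)) = (-136081 - 38719)*((-37931 - 174287)/((130 + 36) - 163794) + (-43 + 121*5)) = -174800*(-212218/(166 - 163794) + (-43 + 605)) = -174800*(-212218/(-163628) + 562) = -174800*(-212218*(-1/163628) + 562) = -174800*(106109/81814 + 562) = -174800*46085577/81814 = -211993654200/2153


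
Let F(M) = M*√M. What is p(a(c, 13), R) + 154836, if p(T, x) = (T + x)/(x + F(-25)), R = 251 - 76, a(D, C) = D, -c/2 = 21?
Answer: 286447531/1850 + 133*I/370 ≈ 1.5484e+5 + 0.35946*I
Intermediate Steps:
c = -42 (c = -2*21 = -42)
F(M) = M^(3/2)
R = 175
p(T, x) = (T + x)/(x - 125*I) (p(T, x) = (T + x)/(x + (-25)^(3/2)) = (T + x)/(x - 125*I))
p(a(c, 13), R) + 154836 = (-42 + 175)/(175 - 125*I) + 154836 = ((175 + 125*I)/46250)*133 + 154836 = 133*(175 + 125*I)/46250 + 154836 = 154836 + 133*(175 + 125*I)/46250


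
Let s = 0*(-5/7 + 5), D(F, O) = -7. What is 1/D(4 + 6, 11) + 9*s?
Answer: -1/7 ≈ -0.14286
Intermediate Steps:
s = 0 (s = 0*(-5*1/7 + 5) = 0*(-5/7 + 5) = 0*(30/7) = 0)
1/D(4 + 6, 11) + 9*s = 1/(-7) + 9*0 = -1/7 + 0 = -1/7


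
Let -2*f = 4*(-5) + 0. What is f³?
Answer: 1000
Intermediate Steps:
f = 10 (f = -(4*(-5) + 0)/2 = -(-20 + 0)/2 = -½*(-20) = 10)
f³ = 10³ = 1000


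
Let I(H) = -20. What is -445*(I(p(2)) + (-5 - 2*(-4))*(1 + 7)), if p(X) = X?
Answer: -1780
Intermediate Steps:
-445*(I(p(2)) + (-5 - 2*(-4))*(1 + 7)) = -445*(-20 + (-5 - 2*(-4))*(1 + 7)) = -445*(-20 + (-5 + 8)*8) = -445*(-20 + 3*8) = -445*(-20 + 24) = -445*4 = -1780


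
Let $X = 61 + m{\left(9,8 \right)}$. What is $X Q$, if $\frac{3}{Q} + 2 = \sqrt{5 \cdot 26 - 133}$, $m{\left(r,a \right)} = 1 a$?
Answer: $- \frac{414}{7} - \frac{207 i \sqrt{3}}{7} \approx -59.143 - 51.219 i$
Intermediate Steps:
$m{\left(r,a \right)} = a$
$Q = \frac{3}{-2 + i \sqrt{3}}$ ($Q = \frac{3}{-2 + \sqrt{5 \cdot 26 - 133}} = \frac{3}{-2 + \sqrt{130 - 133}} = \frac{3}{-2 + \sqrt{-3}} = \frac{3}{-2 + i \sqrt{3}} \approx -0.85714 - 0.74231 i$)
$X = 69$ ($X = 61 + 8 = 69$)
$X Q = 69 \left(- \frac{6}{7} - \frac{3 i \sqrt{3}}{7}\right) = - \frac{414}{7} - \frac{207 i \sqrt{3}}{7}$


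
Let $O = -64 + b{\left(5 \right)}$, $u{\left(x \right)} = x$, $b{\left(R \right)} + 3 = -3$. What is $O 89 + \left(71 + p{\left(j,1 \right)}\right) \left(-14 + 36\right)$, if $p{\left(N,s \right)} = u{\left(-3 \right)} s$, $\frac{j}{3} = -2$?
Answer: $-4734$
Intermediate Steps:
$j = -6$ ($j = 3 \left(-2\right) = -6$)
$b{\left(R \right)} = -6$ ($b{\left(R \right)} = -3 - 3 = -6$)
$p{\left(N,s \right)} = - 3 s$
$O = -70$ ($O = -64 - 6 = -70$)
$O 89 + \left(71 + p{\left(j,1 \right)}\right) \left(-14 + 36\right) = \left(-70\right) 89 + \left(71 - 3\right) \left(-14 + 36\right) = -6230 + \left(71 - 3\right) 22 = -6230 + 68 \cdot 22 = -6230 + 1496 = -4734$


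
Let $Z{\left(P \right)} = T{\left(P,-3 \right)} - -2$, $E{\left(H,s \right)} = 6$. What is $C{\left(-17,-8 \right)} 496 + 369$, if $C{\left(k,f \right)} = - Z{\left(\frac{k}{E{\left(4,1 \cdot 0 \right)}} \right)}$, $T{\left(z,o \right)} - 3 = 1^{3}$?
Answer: $-2607$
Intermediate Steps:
$T{\left(z,o \right)} = 4$ ($T{\left(z,o \right)} = 3 + 1^{3} = 3 + 1 = 4$)
$Z{\left(P \right)} = 6$ ($Z{\left(P \right)} = 4 - -2 = 4 + 2 = 6$)
$C{\left(k,f \right)} = -6$ ($C{\left(k,f \right)} = \left(-1\right) 6 = -6$)
$C{\left(-17,-8 \right)} 496 + 369 = \left(-6\right) 496 + 369 = -2976 + 369 = -2607$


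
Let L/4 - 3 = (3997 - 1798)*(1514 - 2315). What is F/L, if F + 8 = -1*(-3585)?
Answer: -511/1006512 ≈ -0.00050769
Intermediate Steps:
F = 3577 (F = -8 - 1*(-3585) = -8 + 3585 = 3577)
L = -7045584 (L = 12 + 4*((3997 - 1798)*(1514 - 2315)) = 12 + 4*(2199*(-801)) = 12 + 4*(-1761399) = 12 - 7045596 = -7045584)
F/L = 3577/(-7045584) = 3577*(-1/7045584) = -511/1006512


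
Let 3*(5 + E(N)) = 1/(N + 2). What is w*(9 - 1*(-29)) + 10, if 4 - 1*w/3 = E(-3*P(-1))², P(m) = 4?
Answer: -363319/150 ≈ -2422.1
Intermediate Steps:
E(N) = -5 + 1/(3*(2 + N)) (E(N) = -5 + 1/(3*(N + 2)) = -5 + 1/(3*(2 + N)))
w = -19201/300 (w = 12 - 3*(-29 - (-45)*4)²/(9*(2 - 3*4)²) = 12 - 3*(-29 - 15*(-12))²/(9*(2 - 12)²) = 12 - 3*(-29 + 180)²/900 = 12 - 3*((⅓)*(-⅒)*151)² = 12 - 3*(-151/30)² = 12 - 3*22801/900 = 12 - 22801/300 = -19201/300 ≈ -64.003)
w*(9 - 1*(-29)) + 10 = -19201*(9 - 1*(-29))/300 + 10 = -19201*(9 + 29)/300 + 10 = -19201/300*38 + 10 = -364819/150 + 10 = -363319/150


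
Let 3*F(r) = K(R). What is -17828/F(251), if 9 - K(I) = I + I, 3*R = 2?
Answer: -160452/23 ≈ -6976.2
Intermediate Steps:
R = 2/3 (R = (1/3)*2 = 2/3 ≈ 0.66667)
K(I) = 9 - 2*I (K(I) = 9 - (I + I) = 9 - 2*I)
F(r) = 23/9 (F(r) = (9 - 2*2/3)/3 = (9 - 4/3)/3 = (1/3)*(23/3) = 23/9)
-17828/F(251) = -17828/23/9 = -17828*9/23 = -160452/23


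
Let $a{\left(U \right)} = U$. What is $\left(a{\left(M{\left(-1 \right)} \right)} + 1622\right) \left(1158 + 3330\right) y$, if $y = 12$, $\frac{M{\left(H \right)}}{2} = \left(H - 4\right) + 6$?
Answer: $87462144$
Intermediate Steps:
$M{\left(H \right)} = 4 + 2 H$ ($M{\left(H \right)} = 2 \left(\left(H - 4\right) + 6\right) = 2 \left(\left(-4 + H\right) + 6\right) = 2 \left(2 + H\right) = 4 + 2 H$)
$\left(a{\left(M{\left(-1 \right)} \right)} + 1622\right) \left(1158 + 3330\right) y = \left(\left(4 + 2 \left(-1\right)\right) + 1622\right) \left(1158 + 3330\right) 12 = \left(\left(4 - 2\right) + 1622\right) 4488 \cdot 12 = \left(2 + 1622\right) 4488 \cdot 12 = 1624 \cdot 4488 \cdot 12 = 7288512 \cdot 12 = 87462144$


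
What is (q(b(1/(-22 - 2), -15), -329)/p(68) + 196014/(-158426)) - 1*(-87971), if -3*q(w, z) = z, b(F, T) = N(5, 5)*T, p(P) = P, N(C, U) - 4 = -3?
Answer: 1421569219541/16159452 ≈ 87971.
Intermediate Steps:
N(C, U) = 1 (N(C, U) = 4 - 3 = 1)
b(F, T) = T (b(F, T) = 1*T = T)
q(w, z) = -z/3
(q(b(1/(-22 - 2), -15), -329)/p(68) + 196014/(-158426)) - 1*(-87971) = (-⅓*(-329)/68 + 196014/(-158426)) - 1*(-87971) = ((329/3)*(1/68) + 196014*(-1/158426)) + 87971 = (329/204 - 98007/79213) + 87971 = 6067649/16159452 + 87971 = 1421569219541/16159452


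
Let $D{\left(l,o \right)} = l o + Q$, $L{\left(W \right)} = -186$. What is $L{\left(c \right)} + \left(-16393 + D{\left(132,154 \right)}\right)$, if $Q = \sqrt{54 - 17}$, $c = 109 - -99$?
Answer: $3749 + \sqrt{37} \approx 3755.1$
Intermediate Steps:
$c = 208$ ($c = 109 + 99 = 208$)
$Q = \sqrt{37} \approx 6.0828$
$D{\left(l,o \right)} = \sqrt{37} + l o$ ($D{\left(l,o \right)} = l o + \sqrt{37} = \sqrt{37} + l o$)
$L{\left(c \right)} + \left(-16393 + D{\left(132,154 \right)}\right) = -186 - \left(-3935 - \sqrt{37}\right) = -186 + \left(3935 + \sqrt{37}\right) = 3749 + \sqrt{37}$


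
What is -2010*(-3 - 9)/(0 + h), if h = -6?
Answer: -4020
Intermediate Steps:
-2010*(-3 - 9)/(0 + h) = -2010*(-3 - 9)/(0 - 6) = -(-24120)/(-6) = -(-24120)*(-1)/6 = -2010*2 = -4020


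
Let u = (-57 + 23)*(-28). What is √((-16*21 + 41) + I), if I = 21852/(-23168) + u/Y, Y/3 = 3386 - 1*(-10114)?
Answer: I*√31410585025990/325800 ≈ 17.202*I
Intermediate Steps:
Y = 40500 (Y = 3*(3386 - 1*(-10114)) = 3*(3386 + 10114) = 3*13500 = 40500)
u = 952 (u = -34*(-28) = 952)
I = -53934379/58644000 (I = 21852/(-23168) + 952/40500 = 21852*(-1/23168) + 952*(1/40500) = -5463/5792 + 238/10125 = -53934379/58644000 ≈ -0.91969)
√((-16*21 + 41) + I) = √((-16*21 + 41) - 53934379/58644000) = √((-336 + 41) - 53934379/58644000) = √(-295 - 53934379/58644000) = √(-17353914379/58644000) = I*√31410585025990/325800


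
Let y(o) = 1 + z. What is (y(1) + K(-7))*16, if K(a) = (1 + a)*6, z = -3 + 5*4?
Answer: -288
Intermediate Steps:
z = 17 (z = -3 + 20 = 17)
y(o) = 18 (y(o) = 1 + 17 = 18)
K(a) = 6 + 6*a
(y(1) + K(-7))*16 = (18 + (6 + 6*(-7)))*16 = (18 + (6 - 42))*16 = (18 - 36)*16 = -18*16 = -288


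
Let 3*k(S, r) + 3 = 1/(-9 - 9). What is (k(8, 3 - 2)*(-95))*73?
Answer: 381425/54 ≈ 7063.4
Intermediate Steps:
k(S, r) = -55/54 (k(S, r) = -1 + 1/(3*(-9 - 9)) = -1 + (1/3)/(-18) = -1 + (1/3)*(-1/18) = -1 - 1/54 = -55/54)
(k(8, 3 - 2)*(-95))*73 = -55/54*(-95)*73 = (5225/54)*73 = 381425/54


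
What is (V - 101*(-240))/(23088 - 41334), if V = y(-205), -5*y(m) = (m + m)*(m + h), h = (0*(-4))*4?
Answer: -3715/9123 ≈ -0.40721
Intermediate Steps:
h = 0 (h = 0*4 = 0)
y(m) = -2*m²/5 (y(m) = -(m + m)*(m + 0)/5 = -2*m*m/5 = -2*m²/5)
V = -16810 (V = -⅖*(-205)² = -⅖*42025 = -16810)
(V - 101*(-240))/(23088 - 41334) = (-16810 - 101*(-240))/(23088 - 41334) = (-16810 + 24240)/(-18246) = 7430*(-1/18246) = -3715/9123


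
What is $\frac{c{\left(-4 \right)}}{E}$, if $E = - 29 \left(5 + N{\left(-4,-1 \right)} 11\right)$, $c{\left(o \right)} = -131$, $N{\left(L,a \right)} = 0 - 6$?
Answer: $- \frac{131}{1769} \approx -0.074053$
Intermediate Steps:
$N{\left(L,a \right)} = -6$ ($N{\left(L,a \right)} = 0 - 6 = -6$)
$E = 1769$ ($E = - 29 \left(5 - 66\right) = \left(-29\right) \left(-61\right) = 1769$)
$\frac{c{\left(-4 \right)}}{E} = - \frac{131}{1769}$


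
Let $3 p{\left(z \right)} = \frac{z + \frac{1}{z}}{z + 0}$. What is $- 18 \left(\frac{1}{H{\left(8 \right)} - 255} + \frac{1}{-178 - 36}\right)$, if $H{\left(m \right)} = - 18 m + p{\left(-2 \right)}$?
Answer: $\frac{66159}{511781} \approx 0.12927$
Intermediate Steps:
$p{\left(z \right)} = \frac{z + \frac{1}{z}}{3 z}$ ($p{\left(z \right)} = \frac{\left(z + \frac{1}{z}\right) \frac{1}{z + 0}}{3} = \frac{\left(z + \frac{1}{z}\right) \frac{1}{z}}{3} = \frac{\frac{1}{z} \left(z + \frac{1}{z}\right)}{3} = \frac{z + \frac{1}{z}}{3 z}$)
$H{\left(m \right)} = \frac{5}{12} - 18 m$ ($H{\left(m \right)} = - 18 m + \frac{1 + \left(-2\right)^{2}}{3 \cdot 4} = - 18 m + \frac{1}{3} \cdot \frac{1}{4} \left(1 + 4\right) = - 18 m + \frac{1}{3} \cdot \frac{1}{4} \cdot 5 = - 18 m + \frac{5}{12} = \frac{5}{12} - 18 m$)
$- 18 \left(\frac{1}{H{\left(8 \right)} - 255} + \frac{1}{-178 - 36}\right) = - 18 \left(\frac{1}{\left(\frac{5}{12} - 144\right) - 255} + \frac{1}{-178 - 36}\right) = - 18 \left(\frac{1}{\left(\frac{5}{12} - 144\right) - 255} + \frac{1}{-214}\right) = - 18 \left(\frac{1}{- \frac{1723}{12} - 255} - \frac{1}{214}\right) = - 18 \left(\frac{1}{- \frac{4783}{12}} - \frac{1}{214}\right) = - 18 \left(- \frac{12}{4783} - \frac{1}{214}\right) = \left(-18\right) \left(- \frac{7351}{1023562}\right) = \frac{66159}{511781}$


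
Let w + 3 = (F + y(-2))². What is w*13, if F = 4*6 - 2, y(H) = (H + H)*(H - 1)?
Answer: 14989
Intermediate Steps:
y(H) = 2*H*(-1 + H) (y(H) = (2*H)*(-1 + H) = 2*H*(-1 + H))
F = 22 (F = 24 - 2 = 22)
w = 1153 (w = -3 + (22 + 2*(-2)*(-1 - 2))² = -3 + (22 + 2*(-2)*(-3))² = -3 + (22 + 12)² = -3 + 34² = -3 + 1156 = 1153)
w*13 = 1153*13 = 14989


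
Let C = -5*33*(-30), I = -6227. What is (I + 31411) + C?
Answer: 30134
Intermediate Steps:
C = 4950 (C = -165*(-30) = 4950)
(I + 31411) + C = (-6227 + 31411) + 4950 = 25184 + 4950 = 30134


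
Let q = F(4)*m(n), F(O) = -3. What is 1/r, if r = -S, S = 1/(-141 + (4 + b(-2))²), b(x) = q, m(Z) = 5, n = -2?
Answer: 20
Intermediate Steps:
q = -15 (q = -3*5 = -15)
b(x) = -15
S = -1/20 (S = 1/(-141 + (4 - 15)²) = 1/(-141 + (-11)²) = 1/(-141 + 121) = 1/(-20) = -1/20 ≈ -0.050000)
r = 1/20 (r = -1*(-1/20) = 1/20 ≈ 0.050000)
1/r = 1/(1/20) = 20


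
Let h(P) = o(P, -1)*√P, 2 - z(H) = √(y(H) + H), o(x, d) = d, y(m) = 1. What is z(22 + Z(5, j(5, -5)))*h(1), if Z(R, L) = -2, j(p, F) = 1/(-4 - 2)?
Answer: -2 + √21 ≈ 2.5826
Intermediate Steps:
j(p, F) = -⅙ (j(p, F) = 1/(-6) = -⅙)
z(H) = 2 - √(1 + H)
h(P) = -√P
z(22 + Z(5, j(5, -5)))*h(1) = (2 - √(1 + (22 - 2)))*(-√1) = (2 - √(1 + 20))*(-1*1) = (2 - √21)*(-1) = -2 + √21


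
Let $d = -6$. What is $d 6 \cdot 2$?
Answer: $-72$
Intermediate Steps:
$d 6 \cdot 2 = - 6 \cdot 6 \cdot 2 = \left(-6\right) 12 = -72$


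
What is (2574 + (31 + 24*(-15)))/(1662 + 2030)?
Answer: 2245/3692 ≈ 0.60807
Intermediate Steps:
(2574 + (31 + 24*(-15)))/(1662 + 2030) = (2574 + (31 - 360))/3692 = (2574 - 329)*(1/3692) = 2245*(1/3692) = 2245/3692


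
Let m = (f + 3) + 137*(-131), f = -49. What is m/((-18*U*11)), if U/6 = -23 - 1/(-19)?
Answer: -341867/517968 ≈ -0.66002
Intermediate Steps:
U = -2616/19 (U = 6*(-23 - 1/(-19)) = 6*(-23 - 1*(-1/19)) = 6*(-23 + 1/19) = 6*(-436/19) = -2616/19 ≈ -137.68)
m = -17993 (m = (-49 + 3) + 137*(-131) = -46 - 17947 = -17993)
m/((-18*U*11)) = -17993/(-18*(-2616/19)*11) = -17993/((47088/19)*11) = -17993/517968/19 = -17993*19/517968 = -341867/517968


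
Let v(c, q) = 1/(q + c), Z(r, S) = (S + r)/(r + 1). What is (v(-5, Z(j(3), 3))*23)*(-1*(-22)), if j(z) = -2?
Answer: -253/3 ≈ -84.333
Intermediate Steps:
Z(r, S) = (S + r)/(1 + r)
v(c, q) = 1/(c + q)
(v(-5, Z(j(3), 3))*23)*(-1*(-22)) = (23/(-5 + (3 - 2)/(1 - 2)))*(-1*(-22)) = (23/(-5 + 1/(-1)))*22 = (23/(-5 - 1*1))*22 = (23/(-5 - 1))*22 = (23/(-6))*22 = -⅙*23*22 = -23/6*22 = -253/3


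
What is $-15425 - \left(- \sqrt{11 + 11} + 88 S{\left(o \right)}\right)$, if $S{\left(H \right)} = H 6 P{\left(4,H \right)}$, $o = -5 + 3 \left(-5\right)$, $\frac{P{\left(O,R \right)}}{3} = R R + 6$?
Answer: $12846655 + \sqrt{22} \approx 1.2847 \cdot 10^{7}$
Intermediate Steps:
$P{\left(O,R \right)} = 18 + 3 R^{2}$ ($P{\left(O,R \right)} = 3 \left(R R + 6\right) = 3 \left(R^{2} + 6\right) = 3 \left(6 + R^{2}\right) = 18 + 3 R^{2}$)
$o = -20$ ($o = -5 - 15 = -20$)
$S{\left(H \right)} = 6 H \left(18 + 3 H^{2}\right)$ ($S{\left(H \right)} = H 6 \left(18 + 3 H^{2}\right) = 6 H \left(18 + 3 H^{2}\right)$)
$-15425 - \left(- \sqrt{11 + 11} + 88 S{\left(o \right)}\right) = -15425 + \left(\sqrt{11 + 11} - 88 \cdot 18 \left(-20\right) \left(6 + \left(-20\right)^{2}\right)\right) = -15425 - \left(- \sqrt{22} + 88 \cdot 18 \left(-20\right) \left(6 + 400\right)\right) = -15425 - \left(- \sqrt{22} + 88 \cdot 18 \left(-20\right) 406\right) = -15425 + \left(\sqrt{22} - -12862080\right) = -15425 + \left(\sqrt{22} + 12862080\right) = -15425 + \left(12862080 + \sqrt{22}\right) = 12846655 + \sqrt{22}$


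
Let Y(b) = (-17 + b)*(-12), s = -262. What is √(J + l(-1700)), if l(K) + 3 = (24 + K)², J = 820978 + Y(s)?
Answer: √3633299 ≈ 1906.1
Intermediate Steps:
Y(b) = 204 - 12*b
J = 824326 (J = 820978 + (204 - 12*(-262)) = 820978 + (204 + 3144) = 820978 + 3348 = 824326)
l(K) = -3 + (24 + K)²
√(J + l(-1700)) = √(824326 + (-3 + (24 - 1700)²)) = √(824326 + (-3 + (-1676)²)) = √(824326 + (-3 + 2808976)) = √(824326 + 2808973) = √3633299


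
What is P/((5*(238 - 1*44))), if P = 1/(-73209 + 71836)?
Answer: -1/1331810 ≈ -7.5086e-7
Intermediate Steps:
P = -1/1373 (P = 1/(-1373) = -1/1373 ≈ -0.00072833)
P/((5*(238 - 1*44))) = -1/(5*(238 - 1*44))/1373 = -1/(5*(238 - 44))/1373 = -1/(1373*(5*194)) = -1/1373/970 = -1/1373*1/970 = -1/1331810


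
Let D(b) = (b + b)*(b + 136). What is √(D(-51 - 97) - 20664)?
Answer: 2*I*√4278 ≈ 130.81*I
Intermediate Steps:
D(b) = 2*b*(136 + b) (D(b) = (2*b)*(136 + b) = 2*b*(136 + b))
√(D(-51 - 97) - 20664) = √(2*(-51 - 97)*(136 + (-51 - 97)) - 20664) = √(2*(-148)*(136 - 148) - 20664) = √(2*(-148)*(-12) - 20664) = √(3552 - 20664) = √(-17112) = 2*I*√4278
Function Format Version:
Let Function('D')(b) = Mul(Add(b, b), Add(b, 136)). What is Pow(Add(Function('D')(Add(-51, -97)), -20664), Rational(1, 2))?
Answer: Mul(2, I, Pow(4278, Rational(1, 2))) ≈ Mul(130.81, I)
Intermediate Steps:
Function('D')(b) = Mul(2, b, Add(136, b)) (Function('D')(b) = Mul(Mul(2, b), Add(136, b)) = Mul(2, b, Add(136, b)))
Pow(Add(Function('D')(Add(-51, -97)), -20664), Rational(1, 2)) = Pow(Add(Mul(2, Add(-51, -97), Add(136, Add(-51, -97))), -20664), Rational(1, 2)) = Pow(Add(Mul(2, -148, Add(136, -148)), -20664), Rational(1, 2)) = Pow(Add(Mul(2, -148, -12), -20664), Rational(1, 2)) = Pow(Add(3552, -20664), Rational(1, 2)) = Pow(-17112, Rational(1, 2)) = Mul(2, I, Pow(4278, Rational(1, 2)))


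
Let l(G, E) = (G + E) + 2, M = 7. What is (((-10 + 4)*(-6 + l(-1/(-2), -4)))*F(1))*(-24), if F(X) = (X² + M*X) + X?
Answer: -9720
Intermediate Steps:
l(G, E) = 2 + E + G (l(G, E) = (E + G) + 2 = 2 + E + G)
F(X) = X² + 8*X (F(X) = (X² + 7*X) + X = X² + 8*X)
(((-10 + 4)*(-6 + l(-1/(-2), -4)))*F(1))*(-24) = (((-10 + 4)*(-6 + (2 - 4 - 1/(-2))))*(1*(8 + 1)))*(-24) = ((-6*(-6 + (2 - 4 - 1*(-½))))*(1*9))*(-24) = (-6*(-6 + (2 - 4 + ½))*9)*(-24) = (-6*(-6 - 3/2)*9)*(-24) = (-6*(-15/2)*9)*(-24) = (45*9)*(-24) = 405*(-24) = -9720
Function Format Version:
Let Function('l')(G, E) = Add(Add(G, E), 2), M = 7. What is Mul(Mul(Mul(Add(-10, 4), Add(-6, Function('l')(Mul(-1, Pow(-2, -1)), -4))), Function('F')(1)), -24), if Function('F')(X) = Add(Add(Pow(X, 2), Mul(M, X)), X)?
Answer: -9720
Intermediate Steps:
Function('l')(G, E) = Add(2, E, G) (Function('l')(G, E) = Add(Add(E, G), 2) = Add(2, E, G))
Function('F')(X) = Add(Pow(X, 2), Mul(8, X)) (Function('F')(X) = Add(Add(Pow(X, 2), Mul(7, X)), X) = Add(Pow(X, 2), Mul(8, X)))
Mul(Mul(Mul(Add(-10, 4), Add(-6, Function('l')(Mul(-1, Pow(-2, -1)), -4))), Function('F')(1)), -24) = Mul(Mul(Mul(Add(-10, 4), Add(-6, Add(2, -4, Mul(-1, Pow(-2, -1))))), Mul(1, Add(8, 1))), -24) = Mul(Mul(Mul(-6, Add(-6, Add(2, -4, Mul(-1, Rational(-1, 2))))), Mul(1, 9)), -24) = Mul(Mul(Mul(-6, Add(-6, Add(2, -4, Rational(1, 2)))), 9), -24) = Mul(Mul(Mul(-6, Add(-6, Rational(-3, 2))), 9), -24) = Mul(Mul(Mul(-6, Rational(-15, 2)), 9), -24) = Mul(Mul(45, 9), -24) = Mul(405, -24) = -9720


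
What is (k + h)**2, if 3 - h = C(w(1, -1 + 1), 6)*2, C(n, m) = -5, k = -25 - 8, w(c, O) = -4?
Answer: 400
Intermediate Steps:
k = -33
h = 13 (h = 3 - (-5)*2 = 3 - 1*(-10) = 3 + 10 = 13)
(k + h)**2 = (-33 + 13)**2 = (-20)**2 = 400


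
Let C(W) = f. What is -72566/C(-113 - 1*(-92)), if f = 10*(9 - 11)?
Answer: 36283/10 ≈ 3628.3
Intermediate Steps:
f = -20 (f = 10*(-2) = -20)
C(W) = -20
-72566/C(-113 - 1*(-92)) = -72566/(-20) = -72566*(-1/20) = 36283/10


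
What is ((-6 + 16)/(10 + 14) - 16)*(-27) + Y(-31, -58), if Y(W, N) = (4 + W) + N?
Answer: 1343/4 ≈ 335.75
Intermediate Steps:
Y(W, N) = 4 + N + W
((-6 + 16)/(10 + 14) - 16)*(-27) + Y(-31, -58) = ((-6 + 16)/(10 + 14) - 16)*(-27) + (4 - 58 - 31) = (10/24 - 16)*(-27) - 85 = (10*(1/24) - 16)*(-27) - 85 = (5/12 - 16)*(-27) - 85 = -187/12*(-27) - 85 = 1683/4 - 85 = 1343/4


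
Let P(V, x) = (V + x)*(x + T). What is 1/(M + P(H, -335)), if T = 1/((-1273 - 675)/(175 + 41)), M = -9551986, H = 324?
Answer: -487/4650021993 ≈ -1.0473e-7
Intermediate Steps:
T = -54/487 (T = 1/(-1948/216) = 1/(-1948*1/216) = 1/(-487/54) = -54/487 ≈ -0.11088)
P(V, x) = (-54/487 + x)*(V + x) (P(V, x) = (V + x)*(x - 54/487) = (V + x)*(-54/487 + x) = (-54/487 + x)*(V + x))
1/(M + P(H, -335)) = 1/(-9551986 + ((-335)² - 54/487*324 - 54/487*(-335) + 324*(-335))) = 1/(-9551986 + (112225 - 17496/487 + 18090/487 - 108540)) = 1/(-9551986 + 1795189/487) = 1/(-4650021993/487) = -487/4650021993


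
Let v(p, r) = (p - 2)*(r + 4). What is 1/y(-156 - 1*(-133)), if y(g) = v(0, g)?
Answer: 1/38 ≈ 0.026316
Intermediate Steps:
v(p, r) = (-2 + p)*(4 + r)
y(g) = -8 - 2*g (y(g) = -8 - 2*g + 4*0 + 0*g = -8 - 2*g + 0 + 0 = -8 - 2*g)
1/y(-156 - 1*(-133)) = 1/(-8 - 2*(-156 - 1*(-133))) = 1/(-8 - 2*(-156 + 133)) = 1/(-8 - 2*(-23)) = 1/(-8 + 46) = 1/38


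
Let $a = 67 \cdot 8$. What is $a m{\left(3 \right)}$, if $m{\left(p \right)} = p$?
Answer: $1608$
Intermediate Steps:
$a = 536$
$a m{\left(3 \right)} = 536 \cdot 3 = 1608$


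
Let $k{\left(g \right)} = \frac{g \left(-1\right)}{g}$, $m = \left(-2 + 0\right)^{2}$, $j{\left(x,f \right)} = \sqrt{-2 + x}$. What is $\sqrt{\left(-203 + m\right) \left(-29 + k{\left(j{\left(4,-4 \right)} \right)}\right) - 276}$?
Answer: $\sqrt{5694} \approx 75.459$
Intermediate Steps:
$m = 4$ ($m = \left(-2\right)^{2} = 4$)
$k{\left(g \right)} = -1$ ($k{\left(g \right)} = \frac{\left(-1\right) g}{g} = -1$)
$\sqrt{\left(-203 + m\right) \left(-29 + k{\left(j{\left(4,-4 \right)} \right)}\right) - 276} = \sqrt{\left(-203 + 4\right) \left(-29 - 1\right) - 276} = \sqrt{\left(-199\right) \left(-30\right) - 276} = \sqrt{5970 - 276} = \sqrt{5694}$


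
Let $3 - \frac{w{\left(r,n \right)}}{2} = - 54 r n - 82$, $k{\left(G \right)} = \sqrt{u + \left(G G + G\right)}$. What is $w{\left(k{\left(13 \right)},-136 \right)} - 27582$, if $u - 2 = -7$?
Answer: $-27412 - 14688 \sqrt{177} \approx -2.2282 \cdot 10^{5}$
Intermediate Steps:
$u = -5$ ($u = 2 - 7 = -5$)
$k{\left(G \right)} = \sqrt{-5 + G + G^{2}}$ ($k{\left(G \right)} = \sqrt{-5 + \left(G G + G\right)} = \sqrt{-5 + \left(G^{2} + G\right)} = \sqrt{-5 + \left(G + G^{2}\right)} = \sqrt{-5 + G + G^{2}}$)
$w{\left(r,n \right)} = 170 + 108 n r$ ($w{\left(r,n \right)} = 6 - 2 \left(- 54 r n - 82\right) = 6 - 2 \left(- 54 n r - 82\right) = 6 - 2 \left(-82 - 54 n r\right) = 6 + \left(164 + 108 n r\right) = 170 + 108 n r$)
$w{\left(k{\left(13 \right)},-136 \right)} - 27582 = \left(170 + 108 \left(-136\right) \sqrt{-5 + 13 + 13^{2}}\right) - 27582 = \left(170 + 108 \left(-136\right) \sqrt{-5 + 13 + 169}\right) - 27582 = \left(170 + 108 \left(-136\right) \sqrt{177}\right) - 27582 = \left(170 - 14688 \sqrt{177}\right) - 27582 = -27412 - 14688 \sqrt{177}$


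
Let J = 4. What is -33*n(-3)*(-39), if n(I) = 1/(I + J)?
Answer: 1287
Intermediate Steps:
n(I) = 1/(4 + I) (n(I) = 1/(I + 4) = 1/(4 + I))
-33*n(-3)*(-39) = -33/(4 - 3)*(-39) = -33/1*(-39) = -33*1*(-39) = -33*(-39) = 1287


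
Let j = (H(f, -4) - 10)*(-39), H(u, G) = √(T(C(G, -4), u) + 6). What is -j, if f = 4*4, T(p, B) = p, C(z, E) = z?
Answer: -390 + 39*√2 ≈ -334.85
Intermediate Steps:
f = 16
H(u, G) = √(6 + G) (H(u, G) = √(G + 6) = √(6 + G))
j = 390 - 39*√2 (j = (√(6 - 4) - 10)*(-39) = (√2 - 10)*(-39) = (-10 + √2)*(-39) = 390 - 39*√2 ≈ 334.85)
-j = -(390 - 39*√2) = -390 + 39*√2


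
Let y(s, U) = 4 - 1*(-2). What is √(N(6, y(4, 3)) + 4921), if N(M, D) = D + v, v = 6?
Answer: √4933 ≈ 70.235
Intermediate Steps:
y(s, U) = 6 (y(s, U) = 4 + 2 = 6)
N(M, D) = 6 + D (N(M, D) = D + 6 = 6 + D)
√(N(6, y(4, 3)) + 4921) = √((6 + 6) + 4921) = √(12 + 4921) = √4933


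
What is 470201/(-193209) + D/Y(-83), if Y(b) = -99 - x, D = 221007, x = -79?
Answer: -42709945483/3864180 ≈ -11053.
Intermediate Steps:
Y(b) = -20 (Y(b) = -99 - 1*(-79) = -99 + 79 = -20)
470201/(-193209) + D/Y(-83) = 470201/(-193209) + 221007/(-20) = 470201*(-1/193209) + 221007*(-1/20) = -470201/193209 - 221007/20 = -42709945483/3864180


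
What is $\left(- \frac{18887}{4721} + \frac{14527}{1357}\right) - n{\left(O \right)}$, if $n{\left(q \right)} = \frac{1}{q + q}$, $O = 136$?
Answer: $\frac{11676621379}{1742539984} \approx 6.7009$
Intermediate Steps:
$n{\left(q \right)} = \frac{1}{2 q}$
$\left(- \frac{18887}{4721} + \frac{14527}{1357}\right) - n{\left(O \right)} = \left(- \frac{18887}{4721} + \frac{14527}{1357}\right) - \frac{1}{2 \cdot 136} = \left(\left(-18887\right) \frac{1}{4721} + 14527 \cdot \frac{1}{1357}\right) - \frac{1}{2} \cdot \frac{1}{136} = \left(- \frac{18887}{4721} + \frac{14527}{1357}\right) - \frac{1}{272} = \frac{42952308}{6406397} - \frac{1}{272} = \frac{11676621379}{1742539984}$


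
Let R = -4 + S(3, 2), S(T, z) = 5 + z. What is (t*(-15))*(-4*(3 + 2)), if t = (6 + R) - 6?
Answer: 900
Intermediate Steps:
R = 3 (R = -4 + (5 + 2) = -4 + 7 = 3)
t = 3 (t = (6 + 3) - 6 = 9 - 6 = 3)
(t*(-15))*(-4*(3 + 2)) = (3*(-15))*(-4*(3 + 2)) = -(-180)*5 = -45*(-20) = 900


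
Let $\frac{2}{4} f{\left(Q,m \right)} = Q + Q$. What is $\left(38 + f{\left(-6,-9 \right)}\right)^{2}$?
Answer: $196$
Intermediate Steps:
$f{\left(Q,m \right)} = 4 Q$ ($f{\left(Q,m \right)} = 2 \left(Q + Q\right) = 2 \cdot 2 Q = 4 Q$)
$\left(38 + f{\left(-6,-9 \right)}\right)^{2} = \left(38 + 4 \left(-6\right)\right)^{2} = \left(38 - 24\right)^{2} = 14^{2} = 196$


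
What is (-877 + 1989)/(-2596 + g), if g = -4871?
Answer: -1112/7467 ≈ -0.14892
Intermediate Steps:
(-877 + 1989)/(-2596 + g) = (-877 + 1989)/(-2596 - 4871) = 1112/(-7467) = 1112*(-1/7467) = -1112/7467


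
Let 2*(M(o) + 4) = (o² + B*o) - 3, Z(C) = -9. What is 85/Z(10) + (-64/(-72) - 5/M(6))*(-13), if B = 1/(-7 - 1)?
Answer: -1517/97 ≈ -15.639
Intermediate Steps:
B = -⅛ (B = 1/(-8) = -⅛ ≈ -0.12500)
M(o) = -11/2 + o²/2 - o/16 (M(o) = -4 + ((o² - o/8) - 3)/2 = -4 + (-3 + o² - o/8)/2 = -4 + (-3/2 + o²/2 - o/16) = -11/2 + o²/2 - o/16)
85/Z(10) + (-64/(-72) - 5/M(6))*(-13) = 85/(-9) + (-64/(-72) - 5/(-11/2 + (½)*6² - 1/16*6))*(-13) = 85*(-⅑) + (-64*(-1/72) - 5/(-11/2 + (½)*36 - 3/8))*(-13) = -85/9 + (8/9 - 5/(-11/2 + 18 - 3/8))*(-13) = -85/9 + (8/9 - 5/97/8)*(-13) = -85/9 + (8/9 - 5*8/97)*(-13) = -85/9 + (8/9 - 40/97)*(-13) = -85/9 + (416/873)*(-13) = -85/9 - 5408/873 = -1517/97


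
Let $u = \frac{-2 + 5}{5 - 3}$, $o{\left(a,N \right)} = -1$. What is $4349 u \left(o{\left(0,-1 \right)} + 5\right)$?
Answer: $26094$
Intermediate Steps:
$u = \frac{3}{2} \approx 1.5$
$4349 u \left(o{\left(0,-1 \right)} + 5\right) = 4349 \frac{3 \left(-1 + 5\right)}{2} = 4349 \cdot \frac{3}{2} \cdot 4 = 4349 \cdot 6 = 26094$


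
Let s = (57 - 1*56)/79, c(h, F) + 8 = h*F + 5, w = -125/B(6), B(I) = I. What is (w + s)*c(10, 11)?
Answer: -1055983/474 ≈ -2227.8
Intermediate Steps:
w = -125/6 ≈ -20.833
c(h, F) = -3 + F*h (c(h, F) = -8 + (h*F + 5) = -8 + (F*h + 5) = -8 + (5 + F*h) = -3 + F*h)
s = 1/79 (s = (57 - 56)*(1/79) = 1*(1/79) = 1/79 ≈ 0.012658)
(w + s)*c(10, 11) = (-125/6 + 1/79)*(-3 + 11*10) = -9869*(-3 + 110)/474 = -9869/474*107 = -1055983/474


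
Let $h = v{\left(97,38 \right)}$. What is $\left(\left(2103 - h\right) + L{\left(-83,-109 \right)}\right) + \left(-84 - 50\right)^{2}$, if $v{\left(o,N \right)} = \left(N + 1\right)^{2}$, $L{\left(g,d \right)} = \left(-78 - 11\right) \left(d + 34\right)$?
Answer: $25213$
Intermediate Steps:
$L{\left(g,d \right)} = -3026 - 89 d$ ($L{\left(g,d \right)} = - 89 \left(34 + d\right) = -3026 - 89 d$)
$v{\left(o,N \right)} = \left(1 + N\right)^{2}$
$h = 1521$ ($h = \left(1 + 38\right)^{2} = 39^{2} = 1521$)
$\left(\left(2103 - h\right) + L{\left(-83,-109 \right)}\right) + \left(-84 - 50\right)^{2} = \left(\left(2103 - 1521\right) - -6675\right) + \left(-84 - 50\right)^{2} = \left(\left(2103 - 1521\right) + \left(-3026 + 9701\right)\right) + \left(-134\right)^{2} = \left(582 + 6675\right) + 17956 = 7257 + 17956 = 25213$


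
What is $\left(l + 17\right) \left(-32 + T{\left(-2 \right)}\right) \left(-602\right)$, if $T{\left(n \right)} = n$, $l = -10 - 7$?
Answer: $0$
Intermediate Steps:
$l = -17$
$\left(l + 17\right) \left(-32 + T{\left(-2 \right)}\right) \left(-602\right) = \left(-17 + 17\right) \left(-32 - 2\right) \left(-602\right) = 0 \left(-34\right) \left(-602\right) = 0 \left(-602\right) = 0$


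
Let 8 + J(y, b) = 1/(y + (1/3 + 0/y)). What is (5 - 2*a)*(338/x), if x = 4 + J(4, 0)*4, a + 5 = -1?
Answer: -37349/176 ≈ -212.21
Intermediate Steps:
a = -6 (a = -5 - 1 = -6)
J(y, b) = -8 + 1/(⅓ + y) (J(y, b) = -8 + 1/(y + (1/3 + 0/y)) = -8 + 1/(y + (1*(⅓) + 0)) = -8 + 1/(y + (⅓ + 0)) = -8 + 1/(y + ⅓) = -8 + 1/(⅓ + y))
x = -352/13 (x = 4 + ((-5 - 24*4)/(1 + 3*4))*4 = 4 + ((-5 - 96)/(1 + 12))*4 = 4 + (-101/13)*4 = 4 + ((1/13)*(-101))*4 = 4 - 101/13*4 = 4 - 404/13 = -352/13 ≈ -27.077)
(5 - 2*a)*(338/x) = (5 - 2*(-6))*(338/(-352/13)) = (5 + 12)*(338*(-13/352)) = 17*(-2197/176) = -37349/176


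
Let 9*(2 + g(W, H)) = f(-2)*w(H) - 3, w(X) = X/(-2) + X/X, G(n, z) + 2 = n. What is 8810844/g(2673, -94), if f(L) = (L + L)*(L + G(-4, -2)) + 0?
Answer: 26432532/505 ≈ 52342.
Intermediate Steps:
G(n, z) = -2 + n
w(X) = 1 - X/2 (w(X) = X*(-½) + 1 = -X/2 + 1 = 1 - X/2)
f(L) = 2*L*(-6 + L) (f(L) = (L + L)*(L + (-2 - 4)) + 0 = (2*L)*(L - 6) + 0 = (2*L)*(-6 + L) + 0 = 2*L*(-6 + L) + 0 = 2*L*(-6 + L))
g(W, H) = 11/9 - 16*H/9 (g(W, H) = -2 + ((2*(-2)*(-6 - 2))*(1 - H/2) - 3)/9 = -2 + ((2*(-2)*(-8))*(1 - H/2) - 3)/9 = -2 + (32*(1 - H/2) - 3)/9 = -2 + ((32 - 16*H) - 3)/9 = -2 + (29 - 16*H)/9 = -2 + (29/9 - 16*H/9) = 11/9 - 16*H/9)
8810844/g(2673, -94) = 8810844/(11/9 - 16/9*(-94)) = 8810844/(11/9 + 1504/9) = 8810844/(505/3) = 8810844*(3/505) = 26432532/505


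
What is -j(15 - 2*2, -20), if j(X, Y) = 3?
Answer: -3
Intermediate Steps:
-j(15 - 2*2, -20) = -1*3 = -3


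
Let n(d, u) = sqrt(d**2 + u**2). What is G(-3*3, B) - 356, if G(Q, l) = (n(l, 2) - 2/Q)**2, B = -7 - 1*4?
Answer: -18707/81 + 20*sqrt(5)/9 ≈ -225.98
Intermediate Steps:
B = -11 (B = -7 - 4 = -11)
G(Q, l) = (sqrt(4 + l**2) - 2/Q)**2 (G(Q, l) = (sqrt(l**2 + 2**2) - 2/Q)**2 = (sqrt(l**2 + 4) - 2/Q)**2 = (sqrt(4 + l**2) - 2/Q)**2)
G(-3*3, B) - 356 = (-2 + (-3*3)*sqrt(4 + (-11)**2))**2/(-3*3)**2 - 356 = (-2 - 9*sqrt(4 + 121))**2/(-9)**2 - 356 = (-2 - 45*sqrt(5))**2/81 - 356 = -356 + (-2 - 45*sqrt(5))**2/81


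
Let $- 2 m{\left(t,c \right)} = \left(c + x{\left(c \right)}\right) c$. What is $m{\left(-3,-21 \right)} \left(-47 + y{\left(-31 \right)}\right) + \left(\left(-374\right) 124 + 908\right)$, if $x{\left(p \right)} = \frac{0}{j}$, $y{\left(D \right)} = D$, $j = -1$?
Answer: $-28269$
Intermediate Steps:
$x{\left(p \right)} = 0$ ($x{\left(p \right)} = \frac{0}{-1} = 0 \left(-1\right) = 0$)
$m{\left(t,c \right)} = - \frac{c^{2}}{2}$ ($m{\left(t,c \right)} = - \frac{\left(c + 0\right) c}{2} = - \frac{c c}{2} = - \frac{c^{2}}{2}$)
$m{\left(-3,-21 \right)} \left(-47 + y{\left(-31 \right)}\right) + \left(\left(-374\right) 124 + 908\right) = - \frac{\left(-21\right)^{2}}{2} \left(-47 - 31\right) + \left(\left(-374\right) 124 + 908\right) = \left(- \frac{1}{2}\right) 441 \left(-78\right) + \left(-46376 + 908\right) = \left(- \frac{441}{2}\right) \left(-78\right) - 45468 = 17199 - 45468 = -28269$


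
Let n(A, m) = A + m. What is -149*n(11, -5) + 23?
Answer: -871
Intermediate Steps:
-149*n(11, -5) + 23 = -149*(11 - 5) + 23 = -149*6 + 23 = -894 + 23 = -871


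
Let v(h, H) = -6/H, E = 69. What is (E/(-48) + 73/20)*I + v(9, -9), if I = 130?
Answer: 6919/24 ≈ 288.29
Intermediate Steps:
(E/(-48) + 73/20)*I + v(9, -9) = (69/(-48) + 73/20)*130 - 6/(-9) = (69*(-1/48) + 73*(1/20))*130 - 6*(-1/9) = (-23/16 + 73/20)*130 + 2/3 = (177/80)*130 + 2/3 = 2301/8 + 2/3 = 6919/24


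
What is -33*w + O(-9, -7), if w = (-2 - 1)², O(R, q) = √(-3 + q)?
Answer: -297 + I*√10 ≈ -297.0 + 3.1623*I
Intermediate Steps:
w = 9 (w = (-3)² = 9)
-33*w + O(-9, -7) = -33*9 + √(-3 - 7) = -297 + √(-10) = -297 + I*√10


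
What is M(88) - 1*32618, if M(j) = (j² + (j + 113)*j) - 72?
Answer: -7258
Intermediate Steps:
M(j) = -72 + j² + j*(113 + j) (M(j) = (j² + (113 + j)*j) - 72 = (j² + j*(113 + j)) - 72 = -72 + j² + j*(113 + j))
M(88) - 1*32618 = (-72 + 2*88² + 113*88) - 1*32618 = (-72 + 2*7744 + 9944) - 32618 = (-72 + 15488 + 9944) - 32618 = 25360 - 32618 = -7258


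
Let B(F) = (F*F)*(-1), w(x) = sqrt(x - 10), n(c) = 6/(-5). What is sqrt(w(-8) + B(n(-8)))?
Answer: sqrt(-36 + 75*I*sqrt(2))/5 ≈ 1.233 + 1.7205*I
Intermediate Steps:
n(c) = -6/5 (n(c) = 6*(-1/5) = -6/5)
w(x) = sqrt(-10 + x)
B(F) = -F**2 (B(F) = F**2*(-1) = -F**2)
sqrt(w(-8) + B(n(-8))) = sqrt(sqrt(-10 - 8) - (-6/5)**2) = sqrt(sqrt(-18) - 1*36/25) = sqrt(3*I*sqrt(2) - 36/25) = sqrt(-36/25 + 3*I*sqrt(2))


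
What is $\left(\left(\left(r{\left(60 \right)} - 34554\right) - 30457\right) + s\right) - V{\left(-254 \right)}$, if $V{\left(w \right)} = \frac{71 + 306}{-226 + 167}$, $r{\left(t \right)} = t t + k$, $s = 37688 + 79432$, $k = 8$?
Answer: $\frac{3287680}{59} \approx 55723.0$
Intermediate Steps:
$s = 117120$
$r{\left(t \right)} = 8 + t^{2}$ ($r{\left(t \right)} = t t + 8 = t^{2} + 8 = 8 + t^{2}$)
$V{\left(w \right)} = - \frac{377}{59}$ ($V{\left(w \right)} = \frac{377}{-59} = 377 \left(- \frac{1}{59}\right) = - \frac{377}{59}$)
$\left(\left(\left(r{\left(60 \right)} - 34554\right) - 30457\right) + s\right) - V{\left(-254 \right)} = \left(\left(\left(\left(8 + 60^{2}\right) - 34554\right) - 30457\right) + 117120\right) - - \frac{377}{59} = \left(\left(\left(\left(8 + 3600\right) - 34554\right) - 30457\right) + 117120\right) + \frac{377}{59} = \left(\left(\left(3608 - 34554\right) - 30457\right) + 117120\right) + \frac{377}{59} = \left(\left(-30946 - 30457\right) + 117120\right) + \frac{377}{59} = \left(-61403 + 117120\right) + \frac{377}{59} = 55717 + \frac{377}{59} = \frac{3287680}{59}$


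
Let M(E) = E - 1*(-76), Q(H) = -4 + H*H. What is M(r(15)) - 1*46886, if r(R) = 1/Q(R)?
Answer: -10345009/221 ≈ -46810.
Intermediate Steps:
Q(H) = -4 + H²
r(R) = 1/(-4 + R²)
M(E) = 76 + E (M(E) = E + 76 = 76 + E)
M(r(15)) - 1*46886 = (76 + 1/(-4 + 15²)) - 1*46886 = (76 + 1/(-4 + 225)) - 46886 = (76 + 1/221) - 46886 = 16797/221 - 46886 = -10345009/221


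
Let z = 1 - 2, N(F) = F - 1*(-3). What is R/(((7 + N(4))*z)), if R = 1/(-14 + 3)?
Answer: 1/154 ≈ 0.0064935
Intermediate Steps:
N(F) = 3 + F (N(F) = F + 3 = 3 + F)
z = -1
R = -1/11 (R = 1/(-11) = -1/11 ≈ -0.090909)
R/(((7 + N(4))*z)) = -(-1/(7 + (3 + 4)))/11 = -(-1/(7 + 7))/11 = -1/(11*(14*(-1))) = -1/11/(-14) = -1/11*(-1/14) = 1/154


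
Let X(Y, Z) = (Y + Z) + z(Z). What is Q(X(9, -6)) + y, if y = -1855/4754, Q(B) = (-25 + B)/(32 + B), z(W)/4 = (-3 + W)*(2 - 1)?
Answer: 273877/4754 ≈ 57.610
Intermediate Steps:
z(W) = -12 + 4*W (z(W) = 4*((-3 + W)*(2 - 1)) = 4*((-3 + W)*1) = 4*(-3 + W) = -12 + 4*W)
X(Y, Z) = -12 + Y + 5*Z (X(Y, Z) = (Y + Z) + (-12 + 4*Z) = -12 + Y + 5*Z)
Q(B) = (-25 + B)/(32 + B)
y = -1855/4754 (y = -1855*1/4754 = -1855/4754 ≈ -0.39020)
Q(X(9, -6)) + y = (-25 + (-12 + 9 + 5*(-6)))/(32 + (-12 + 9 + 5*(-6))) - 1855/4754 = (-25 + (-12 + 9 - 30))/(32 + (-12 + 9 - 30)) - 1855/4754 = (-25 - 33)/(32 - 33) - 1855/4754 = -58/(-1) - 1855/4754 = -1*(-58) - 1855/4754 = 58 - 1855/4754 = 273877/4754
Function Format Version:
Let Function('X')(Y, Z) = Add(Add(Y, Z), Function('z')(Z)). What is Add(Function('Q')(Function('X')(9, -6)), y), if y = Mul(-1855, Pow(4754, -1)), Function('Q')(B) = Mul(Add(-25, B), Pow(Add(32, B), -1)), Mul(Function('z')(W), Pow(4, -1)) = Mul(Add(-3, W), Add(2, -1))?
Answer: Rational(273877, 4754) ≈ 57.610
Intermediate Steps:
Function('z')(W) = Add(-12, Mul(4, W)) (Function('z')(W) = Mul(4, Mul(Add(-3, W), Add(2, -1))) = Mul(4, Mul(Add(-3, W), 1)) = Mul(4, Add(-3, W)) = Add(-12, Mul(4, W)))
Function('X')(Y, Z) = Add(-12, Y, Mul(5, Z)) (Function('X')(Y, Z) = Add(Add(Y, Z), Add(-12, Mul(4, Z))) = Add(-12, Y, Mul(5, Z)))
Function('Q')(B) = Mul(Pow(Add(32, B), -1), Add(-25, B))
y = Rational(-1855, 4754) (y = Mul(-1855, Rational(1, 4754)) = Rational(-1855, 4754) ≈ -0.39020)
Add(Function('Q')(Function('X')(9, -6)), y) = Add(Mul(Pow(Add(32, Add(-12, 9, Mul(5, -6))), -1), Add(-25, Add(-12, 9, Mul(5, -6)))), Rational(-1855, 4754)) = Add(Mul(Pow(Add(32, Add(-12, 9, -30)), -1), Add(-25, Add(-12, 9, -30))), Rational(-1855, 4754)) = Add(Mul(Pow(Add(32, -33), -1), Add(-25, -33)), Rational(-1855, 4754)) = Add(Mul(Pow(-1, -1), -58), Rational(-1855, 4754)) = Add(Mul(-1, -58), Rational(-1855, 4754)) = Add(58, Rational(-1855, 4754)) = Rational(273877, 4754)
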